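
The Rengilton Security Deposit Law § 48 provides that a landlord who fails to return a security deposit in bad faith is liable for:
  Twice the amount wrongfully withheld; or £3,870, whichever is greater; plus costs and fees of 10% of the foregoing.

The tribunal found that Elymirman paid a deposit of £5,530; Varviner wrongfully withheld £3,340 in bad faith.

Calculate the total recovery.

Doubled: 2 × £3,340 = £6,680
Minimum £3,870: £6,680 meets the minimum, no increase.
Costs and fees: 10% of £6,680 = £668
Total recovery: £6,680 + £668 = £7,348

£7,348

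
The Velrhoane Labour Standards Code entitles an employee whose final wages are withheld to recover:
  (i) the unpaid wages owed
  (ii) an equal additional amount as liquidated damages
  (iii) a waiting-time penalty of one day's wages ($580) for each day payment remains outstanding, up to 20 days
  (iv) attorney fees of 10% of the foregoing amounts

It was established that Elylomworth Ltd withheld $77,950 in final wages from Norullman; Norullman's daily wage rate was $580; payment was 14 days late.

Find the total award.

Liquidated damages (equal amount): $77,950
Penalty days: min(14, 20) = 14
Waiting-time penalty: 14 × $580 = $8,120
Subtotal: $77,950 + $77,950 + $8,120 = $164,020
Attorney fees: 10% of $164,020 = $16,402
Total award: $164,020 + $16,402 = $180,422

$180,422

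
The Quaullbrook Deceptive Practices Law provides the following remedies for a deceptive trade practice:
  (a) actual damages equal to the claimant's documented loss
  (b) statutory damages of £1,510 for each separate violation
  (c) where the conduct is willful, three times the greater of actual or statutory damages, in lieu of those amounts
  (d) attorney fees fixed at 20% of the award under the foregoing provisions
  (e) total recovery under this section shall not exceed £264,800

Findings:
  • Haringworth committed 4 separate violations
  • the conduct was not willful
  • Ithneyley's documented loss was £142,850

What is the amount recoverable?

£178,668

Statutory damages: 4 × £1,510 = £6,040
Conduct not willful: the in-lieu enhancement does not apply.
Actual plus statutory damages: £142,850 + £6,040 = £148,890
Attorney fees: 20% of £148,890 = £29,778
Total before cap: £148,890 + £29,778 = £178,668
Cap at £264,800: £178,668 is within the cap, no reduction.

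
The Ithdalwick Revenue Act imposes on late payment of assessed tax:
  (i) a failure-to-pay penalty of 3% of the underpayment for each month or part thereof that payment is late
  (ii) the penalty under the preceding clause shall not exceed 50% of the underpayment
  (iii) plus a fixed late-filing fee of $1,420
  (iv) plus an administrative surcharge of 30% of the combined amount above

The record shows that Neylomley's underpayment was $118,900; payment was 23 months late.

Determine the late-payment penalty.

Accrued rate: 3% × 23 = 69%, capped at 50% → 50%
Failure-to-pay penalty: 50% of $118,900 = $59,450
Penalty before surcharge: $59,450 + $1,420 = $60,870
Administrative surcharge: 30% of $60,870 = $18,261
Total penalty: $60,870 + $18,261 = $79,131

$79,131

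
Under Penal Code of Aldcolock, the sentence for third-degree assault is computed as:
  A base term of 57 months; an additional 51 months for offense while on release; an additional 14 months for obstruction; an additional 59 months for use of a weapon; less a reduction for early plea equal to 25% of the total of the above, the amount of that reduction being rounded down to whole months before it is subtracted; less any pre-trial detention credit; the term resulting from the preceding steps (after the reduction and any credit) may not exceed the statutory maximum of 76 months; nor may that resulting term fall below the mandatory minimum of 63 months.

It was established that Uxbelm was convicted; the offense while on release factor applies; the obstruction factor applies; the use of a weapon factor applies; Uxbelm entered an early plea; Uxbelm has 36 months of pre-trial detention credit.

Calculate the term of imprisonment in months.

Offense while on release enhancement: +51 months
Obstruction enhancement: +14 months
Use of a weapon enhancement: +59 months
Adjusted term: 57 months + 51 months + 14 months + 59 months = 181 months
Early plea reduction: 25% of 181 months = 45 months (rounded down)
After reduction: 181 − 45 = 136 months
Less pre-trial detention credit: 136 months − 36 months = 100 months
Cap at 76 months: 100 months exceeds the cap → 76 months
Minimum 63 months: 76 months meets the minimum, no increase.

76 months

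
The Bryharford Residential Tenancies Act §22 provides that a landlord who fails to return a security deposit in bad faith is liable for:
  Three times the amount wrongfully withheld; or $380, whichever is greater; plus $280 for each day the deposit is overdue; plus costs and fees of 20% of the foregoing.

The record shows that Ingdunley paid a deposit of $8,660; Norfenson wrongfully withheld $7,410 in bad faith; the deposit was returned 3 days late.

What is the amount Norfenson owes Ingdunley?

$27,684

Trebled: 3 × $7,410 = $22,230
Minimum $380: $22,230 meets the minimum, no increase.
Late-return penalty: 3 × $280 = $840
Damages plus late penalty: $22,230 + $840 = $23,070
Costs and fees: 20% of $23,070 = $4,614
Total recovery: $23,070 + $4,614 = $27,684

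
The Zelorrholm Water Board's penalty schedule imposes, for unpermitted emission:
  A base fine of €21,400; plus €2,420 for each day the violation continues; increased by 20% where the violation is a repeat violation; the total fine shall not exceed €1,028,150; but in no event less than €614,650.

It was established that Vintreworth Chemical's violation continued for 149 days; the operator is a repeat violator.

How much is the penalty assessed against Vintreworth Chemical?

€614,650

Per-day component: 149 × €2,420 = €360,580
Base plus per-day: €21,400 + €360,580 = €381,980
Enhancement: 20% of €381,980 = €76,396
Enhanced fine: €381,980 + €76,396 = €458,376
Cap at €1,028,150: €458,376 is within the cap, no reduction.
Minimum €614,650: €458,376 is below the minimum → €614,650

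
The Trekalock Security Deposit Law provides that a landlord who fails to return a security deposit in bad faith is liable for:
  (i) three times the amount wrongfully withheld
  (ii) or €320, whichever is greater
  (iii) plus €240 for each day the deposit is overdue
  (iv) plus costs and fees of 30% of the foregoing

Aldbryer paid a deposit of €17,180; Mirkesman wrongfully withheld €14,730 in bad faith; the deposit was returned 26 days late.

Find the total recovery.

€65,559

Trebled: 3 × €14,730 = €44,190
Minimum €320: €44,190 meets the minimum, no increase.
Late-return penalty: 26 × €240 = €6,240
Damages plus late penalty: €44,190 + €6,240 = €50,430
Costs and fees: 30% of €50,430 = €15,129
Total recovery: €50,430 + €15,129 = €65,559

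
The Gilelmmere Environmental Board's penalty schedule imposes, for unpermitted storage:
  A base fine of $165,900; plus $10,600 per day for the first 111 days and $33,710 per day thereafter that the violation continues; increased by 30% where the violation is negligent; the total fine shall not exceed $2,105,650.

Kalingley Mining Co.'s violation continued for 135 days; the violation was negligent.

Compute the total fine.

First 111 days: 111 × $10,600 = $1,176,600
Remaining days: (135 − 111) × $33,710 = $809,040
Per-day component: $1,176,600 + $809,040 = $1,985,640
Base plus per-day: $165,900 + $1,985,640 = $2,151,540
Enhancement: 30% of $2,151,540 = $645,462
Enhanced fine: $2,151,540 + $645,462 = $2,797,002
Cap at $2,105,650: $2,797,002 exceeds the cap → $2,105,650

$2,105,650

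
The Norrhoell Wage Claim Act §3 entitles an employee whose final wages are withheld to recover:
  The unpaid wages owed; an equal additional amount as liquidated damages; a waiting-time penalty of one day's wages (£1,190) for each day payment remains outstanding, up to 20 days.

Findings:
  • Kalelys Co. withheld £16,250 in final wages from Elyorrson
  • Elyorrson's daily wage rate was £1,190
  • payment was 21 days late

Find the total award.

Liquidated damages (equal amount): £16,250
Penalty days: min(21, 20) = 20
Waiting-time penalty: 20 × £1,190 = £23,800
Total award: £16,250 + £16,250 + £23,800 = £56,300

£56,300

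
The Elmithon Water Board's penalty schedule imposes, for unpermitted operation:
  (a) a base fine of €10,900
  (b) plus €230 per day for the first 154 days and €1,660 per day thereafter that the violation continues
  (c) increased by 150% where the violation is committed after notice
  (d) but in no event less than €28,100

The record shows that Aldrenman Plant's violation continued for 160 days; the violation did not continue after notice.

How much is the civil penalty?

First 154 days: 154 × €230 = €35,420
Remaining days: (160 − 154) × €1,660 = €9,960
Per-day component: €35,420 + €9,960 = €45,380
Base plus per-day: €10,900 + €45,380 = €56,280
The violation did not continue after notice: no 150% increase.
Minimum €28,100: €56,280 meets the minimum, no increase.

€56,280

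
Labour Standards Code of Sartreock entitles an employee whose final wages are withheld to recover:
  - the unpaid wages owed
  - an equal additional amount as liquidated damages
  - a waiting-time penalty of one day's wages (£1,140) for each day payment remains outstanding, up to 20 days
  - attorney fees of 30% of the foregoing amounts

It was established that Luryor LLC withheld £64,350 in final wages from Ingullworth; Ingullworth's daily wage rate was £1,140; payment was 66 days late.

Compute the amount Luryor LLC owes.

£196,950

Liquidated damages (equal amount): £64,350
Penalty days: min(66, 20) = 20
Waiting-time penalty: 20 × £1,140 = £22,800
Subtotal: £64,350 + £64,350 + £22,800 = £151,500
Attorney fees: 30% of £151,500 = £45,450
Total award: £151,500 + £45,450 = £196,950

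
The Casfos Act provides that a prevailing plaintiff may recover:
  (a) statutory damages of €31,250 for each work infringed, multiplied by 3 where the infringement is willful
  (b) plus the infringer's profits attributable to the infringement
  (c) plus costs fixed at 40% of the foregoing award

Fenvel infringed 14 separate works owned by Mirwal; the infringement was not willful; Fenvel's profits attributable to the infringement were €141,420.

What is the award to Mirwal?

Statutory damages: 14 × €31,250 = €437,500
Infringement not willful: no ×3 enhancement.
Combined award: €437,500 + €141,420 = €578,920
Costs: 40% of €578,920 = €231,568
Award plus costs: €578,920 + €231,568 = €810,488

€810,488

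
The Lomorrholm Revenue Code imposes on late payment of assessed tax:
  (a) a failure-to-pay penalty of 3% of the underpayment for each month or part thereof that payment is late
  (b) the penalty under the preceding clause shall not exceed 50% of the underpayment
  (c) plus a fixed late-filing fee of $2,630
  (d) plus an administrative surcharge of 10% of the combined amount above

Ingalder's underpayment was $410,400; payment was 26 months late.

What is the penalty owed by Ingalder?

$228,613

Accrued rate: 3% × 26 = 78%, capped at 50% → 50%
Failure-to-pay penalty: 50% of $410,400 = $205,200
Penalty before surcharge: $205,200 + $2,630 = $207,830
Administrative surcharge: 10% of $207,830 = $20,783
Total penalty: $207,830 + $20,783 = $228,613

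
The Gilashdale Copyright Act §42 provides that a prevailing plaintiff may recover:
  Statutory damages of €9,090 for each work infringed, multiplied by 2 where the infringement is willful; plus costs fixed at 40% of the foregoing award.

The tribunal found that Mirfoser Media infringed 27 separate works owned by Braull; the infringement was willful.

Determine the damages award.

Award: €687,204

Statutory damages: 27 × €9,090 = €245,430
Doubled: 2 × €245,430 = €490,860
Costs: 40% of €490,860 = €196,344
Award plus costs: €490,860 + €196,344 = €687,204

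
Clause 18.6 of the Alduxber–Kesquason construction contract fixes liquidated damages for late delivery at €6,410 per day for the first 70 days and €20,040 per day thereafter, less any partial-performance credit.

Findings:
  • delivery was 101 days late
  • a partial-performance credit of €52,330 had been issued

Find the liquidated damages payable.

First 70 days: 70 × €6,410 = €448,700
Remaining days: (101 − 70) × €20,040 = €621,240
Accrued per-day damages: €448,700 + €621,240 = €1,069,940
Less partial-performance credit: €1,069,940 − €52,330 = €1,017,610

€1,017,610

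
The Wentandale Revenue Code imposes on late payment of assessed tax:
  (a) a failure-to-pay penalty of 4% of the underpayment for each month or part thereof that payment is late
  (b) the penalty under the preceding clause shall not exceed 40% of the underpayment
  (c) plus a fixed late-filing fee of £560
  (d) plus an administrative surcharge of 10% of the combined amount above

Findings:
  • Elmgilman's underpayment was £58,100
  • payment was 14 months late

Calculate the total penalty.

Accrued rate: 4% × 14 = 56%, capped at 40% → 40%
Failure-to-pay penalty: 40% of £58,100 = £23,240
Penalty before surcharge: £23,240 + £560 = £23,800
Administrative surcharge: 10% of £23,800 = £2,380
Total penalty: £23,800 + £2,380 = £26,180

£26,180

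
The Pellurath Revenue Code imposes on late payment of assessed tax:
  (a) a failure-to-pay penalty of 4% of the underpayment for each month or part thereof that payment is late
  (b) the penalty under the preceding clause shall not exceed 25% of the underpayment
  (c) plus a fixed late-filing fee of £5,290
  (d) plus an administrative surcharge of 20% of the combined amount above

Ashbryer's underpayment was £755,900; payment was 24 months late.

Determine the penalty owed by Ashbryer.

Accrued rate: 4% × 24 = 96%, capped at 25% → 25%
Failure-to-pay penalty: 25% of £755,900 = £188,975
Penalty before surcharge: £188,975 + £5,290 = £194,265
Administrative surcharge: 20% of £194,265 = £38,853
Total penalty: £194,265 + £38,853 = £233,118

£233,118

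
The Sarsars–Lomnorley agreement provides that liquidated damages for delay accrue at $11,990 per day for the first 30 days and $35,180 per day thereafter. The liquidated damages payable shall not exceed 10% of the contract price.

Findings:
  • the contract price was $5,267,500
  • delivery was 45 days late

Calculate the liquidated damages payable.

First 30 days: 30 × $11,990 = $359,700
Remaining days: (45 − 30) × $35,180 = $527,700
Accrued per-day damages: $359,700 + $527,700 = $887,400
Cap: 10% of $5,267,500 = $526,750
Cap at $526,750: $887,400 exceeds the cap → $526,750

$526,750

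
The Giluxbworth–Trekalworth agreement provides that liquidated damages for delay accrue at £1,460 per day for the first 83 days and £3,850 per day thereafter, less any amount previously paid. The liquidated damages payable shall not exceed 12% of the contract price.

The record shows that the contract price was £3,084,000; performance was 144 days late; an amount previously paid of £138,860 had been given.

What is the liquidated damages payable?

First 83 days: 83 × £1,460 = £121,180
Remaining days: (144 − 83) × £3,850 = £234,850
Accrued per-day damages: £121,180 + £234,850 = £356,030
Less amount previously paid: £356,030 − £138,860 = £217,170
Cap: 12% of £3,084,000 = £370,080
Cap at £370,080: £217,170 is within the cap, no reduction.

£217,170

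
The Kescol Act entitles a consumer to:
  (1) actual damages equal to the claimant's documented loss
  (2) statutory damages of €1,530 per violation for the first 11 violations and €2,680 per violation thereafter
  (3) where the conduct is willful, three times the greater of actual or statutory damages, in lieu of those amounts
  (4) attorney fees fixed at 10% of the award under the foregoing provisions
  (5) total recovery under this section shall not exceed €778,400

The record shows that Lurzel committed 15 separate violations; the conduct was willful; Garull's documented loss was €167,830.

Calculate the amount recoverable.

First 11 violations: 11 × €1,530 = €16,830
Remaining violations: (15 − 11) × €2,680 = €10,720
Statutory damages: €16,830 + €10,720 = €27,550
Greater of actual damages (€167,830) or statutory damages (€27,550): €167,830
Trebled: 3 × €167,830 = €503,490
Attorney fees: 10% of €503,490 = €50,349
Total before cap: €503,490 + €50,349 = €553,839
Cap at €778,400: €553,839 is within the cap, no reduction.

€553,839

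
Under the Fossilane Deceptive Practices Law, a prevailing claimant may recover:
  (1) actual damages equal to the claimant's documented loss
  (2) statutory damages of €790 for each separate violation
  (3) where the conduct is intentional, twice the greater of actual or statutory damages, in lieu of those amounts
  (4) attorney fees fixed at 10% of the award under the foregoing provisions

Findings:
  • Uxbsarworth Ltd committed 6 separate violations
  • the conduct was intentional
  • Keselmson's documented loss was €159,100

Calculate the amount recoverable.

Statutory damages: 6 × €790 = €4,740
Greater of actual damages (€159,100) or statutory damages (€4,740): €159,100
Doubled: 2 × €159,100 = €318,200
Attorney fees: 10% of €318,200 = €31,820
Total recovery: €318,200 + €31,820 = €350,020

€350,020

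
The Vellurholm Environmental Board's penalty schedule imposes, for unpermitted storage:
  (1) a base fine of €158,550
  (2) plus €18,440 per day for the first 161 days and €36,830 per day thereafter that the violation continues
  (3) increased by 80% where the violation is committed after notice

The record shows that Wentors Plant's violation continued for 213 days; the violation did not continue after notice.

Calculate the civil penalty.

€5,042,550

First 161 days: 161 × €18,440 = €2,968,840
Remaining days: (213 − 161) × €36,830 = €1,915,160
Per-day component: €2,968,840 + €1,915,160 = €4,884,000
Base plus per-day: €158,550 + €4,884,000 = €5,042,550
The violation did not continue after notice: no 80% increase.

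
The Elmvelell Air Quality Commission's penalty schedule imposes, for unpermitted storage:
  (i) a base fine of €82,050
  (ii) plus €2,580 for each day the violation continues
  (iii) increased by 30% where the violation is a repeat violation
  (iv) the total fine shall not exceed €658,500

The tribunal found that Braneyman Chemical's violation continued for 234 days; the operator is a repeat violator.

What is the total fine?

Civil penalty: €658,500

Per-day component: 234 × €2,580 = €603,720
Base plus per-day: €82,050 + €603,720 = €685,770
Enhancement: 30% of €685,770 = €205,731
Enhanced fine: €685,770 + €205,731 = €891,501
Cap at €658,500: €891,501 exceeds the cap → €658,500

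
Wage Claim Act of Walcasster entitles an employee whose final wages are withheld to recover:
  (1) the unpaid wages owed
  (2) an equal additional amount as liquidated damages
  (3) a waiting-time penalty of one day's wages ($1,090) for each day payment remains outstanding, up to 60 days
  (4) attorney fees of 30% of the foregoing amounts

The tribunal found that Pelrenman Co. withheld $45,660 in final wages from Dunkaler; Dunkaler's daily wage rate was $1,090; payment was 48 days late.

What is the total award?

Liquidated damages (equal amount): $45,660
Penalty days: min(48, 60) = 48
Waiting-time penalty: 48 × $1,090 = $52,320
Subtotal: $45,660 + $45,660 + $52,320 = $143,640
Attorney fees: 30% of $143,640 = $43,092
Total award: $143,640 + $43,092 = $186,732

$186,732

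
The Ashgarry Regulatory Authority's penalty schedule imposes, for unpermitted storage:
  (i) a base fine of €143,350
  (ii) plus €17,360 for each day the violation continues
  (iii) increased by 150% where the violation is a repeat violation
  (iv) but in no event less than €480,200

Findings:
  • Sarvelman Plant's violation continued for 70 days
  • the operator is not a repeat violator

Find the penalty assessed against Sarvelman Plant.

Per-day component: 70 × €17,360 = €1,215,200
Base plus per-day: €143,350 + €1,215,200 = €1,358,550
The operator is not a repeat violator: no 150% increase.
Minimum €480,200: €1,358,550 meets the minimum, no increase.

Civil penalty: €1,358,550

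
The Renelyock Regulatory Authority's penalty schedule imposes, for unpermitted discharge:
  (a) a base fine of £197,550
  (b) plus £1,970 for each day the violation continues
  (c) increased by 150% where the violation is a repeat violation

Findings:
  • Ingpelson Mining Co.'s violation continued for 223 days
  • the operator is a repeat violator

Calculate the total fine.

£1,592,150

Per-day component: 223 × £1,970 = £439,310
Base plus per-day: £197,550 + £439,310 = £636,860
Enhancement: 150% of £636,860 = £955,290
Enhanced fine: £636,860 + £955,290 = £1,592,150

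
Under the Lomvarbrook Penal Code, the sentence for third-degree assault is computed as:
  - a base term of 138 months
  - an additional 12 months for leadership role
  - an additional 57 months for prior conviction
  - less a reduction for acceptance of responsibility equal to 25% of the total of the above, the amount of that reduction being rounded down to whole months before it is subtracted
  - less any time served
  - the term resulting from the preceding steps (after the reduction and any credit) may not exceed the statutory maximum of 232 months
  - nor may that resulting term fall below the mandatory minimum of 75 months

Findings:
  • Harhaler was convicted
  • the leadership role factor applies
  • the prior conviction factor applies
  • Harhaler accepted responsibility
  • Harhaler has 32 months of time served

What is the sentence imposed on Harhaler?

124 months

Leadership role enhancement: +12 months
Prior conviction enhancement: +57 months
Adjusted term: 138 months + 12 months + 57 months = 207 months
Acceptance of responsibility reduction: 25% of 207 months = 51 months (rounded down)
After reduction: 207 − 51 = 156 months
Less time served: 156 months − 32 months = 124 months
Cap at 232 months: 124 months is within the cap, no reduction.
Minimum 75 months: 124 months meets the minimum, no increase.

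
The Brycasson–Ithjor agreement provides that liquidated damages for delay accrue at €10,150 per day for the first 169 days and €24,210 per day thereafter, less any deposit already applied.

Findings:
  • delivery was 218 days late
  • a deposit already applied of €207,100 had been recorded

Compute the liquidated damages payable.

€2,694,540

First 169 days: 169 × €10,150 = €1,715,350
Remaining days: (218 − 169) × €24,210 = €1,186,290
Accrued per-day damages: €1,715,350 + €1,186,290 = €2,901,640
Less deposit already applied: €2,901,640 − €207,100 = €2,694,540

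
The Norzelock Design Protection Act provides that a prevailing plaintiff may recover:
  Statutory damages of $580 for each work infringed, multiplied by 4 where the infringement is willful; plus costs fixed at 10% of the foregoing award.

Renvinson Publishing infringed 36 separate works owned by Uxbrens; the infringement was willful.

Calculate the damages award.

Statutory damages: 36 × $580 = $20,880
Multiplied by 4: 4 × $20,880 = $83,520
Costs: 10% of $83,520 = $8,352
Award plus costs: $83,520 + $8,352 = $91,872

Award: $91,872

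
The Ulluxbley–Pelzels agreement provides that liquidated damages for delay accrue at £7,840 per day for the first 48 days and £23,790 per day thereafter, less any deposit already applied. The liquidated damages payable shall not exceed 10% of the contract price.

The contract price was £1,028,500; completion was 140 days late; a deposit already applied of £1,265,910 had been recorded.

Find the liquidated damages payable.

First 48 days: 48 × £7,840 = £376,320
Remaining days: (140 − 48) × £23,790 = £2,188,680
Accrued per-day damages: £376,320 + £2,188,680 = £2,565,000
Less deposit already applied: £2,565,000 − £1,265,910 = £1,299,090
Cap: 10% of £1,028,500 = £102,850
Cap at £102,850: £1,299,090 exceeds the cap → £102,850

£102,850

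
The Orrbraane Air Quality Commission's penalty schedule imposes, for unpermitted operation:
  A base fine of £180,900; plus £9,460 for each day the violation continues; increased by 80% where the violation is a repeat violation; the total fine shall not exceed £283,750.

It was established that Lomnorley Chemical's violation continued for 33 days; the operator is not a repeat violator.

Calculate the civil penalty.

Per-day component: 33 × £9,460 = £312,180
Base plus per-day: £180,900 + £312,180 = £493,080
The operator is not a repeat violator: no 80% increase.
Cap at £283,750: £493,080 exceeds the cap → £283,750

£283,750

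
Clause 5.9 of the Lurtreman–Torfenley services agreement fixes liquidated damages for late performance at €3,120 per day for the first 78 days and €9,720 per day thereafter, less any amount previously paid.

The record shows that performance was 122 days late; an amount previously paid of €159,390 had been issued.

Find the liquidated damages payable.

First 78 days: 78 × €3,120 = €243,360
Remaining days: (122 − 78) × €9,720 = €427,680
Accrued per-day damages: €243,360 + €427,680 = €671,040
Less amount previously paid: €671,040 − €159,390 = €511,650

€511,650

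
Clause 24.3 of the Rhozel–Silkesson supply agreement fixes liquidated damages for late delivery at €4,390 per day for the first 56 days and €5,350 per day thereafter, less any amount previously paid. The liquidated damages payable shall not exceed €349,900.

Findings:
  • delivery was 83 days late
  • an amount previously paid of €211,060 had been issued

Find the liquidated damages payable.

First 56 days: 56 × €4,390 = €245,840
Remaining days: (83 − 56) × €5,350 = €144,450
Accrued per-day damages: €245,840 + €144,450 = €390,290
Less amount previously paid: €390,290 − €211,060 = €179,230
Cap at €349,900: €179,230 is within the cap, no reduction.

€179,230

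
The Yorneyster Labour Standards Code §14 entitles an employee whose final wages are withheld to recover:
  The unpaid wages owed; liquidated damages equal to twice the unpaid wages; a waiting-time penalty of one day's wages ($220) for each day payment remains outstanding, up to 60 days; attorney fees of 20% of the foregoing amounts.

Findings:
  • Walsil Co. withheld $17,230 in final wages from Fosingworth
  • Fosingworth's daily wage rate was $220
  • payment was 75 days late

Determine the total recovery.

Doubled: 2 × $17,230 = $34,460
Penalty days: min(75, 60) = 60
Waiting-time penalty: 60 × $220 = $13,200
Subtotal: $17,230 + $34,460 + $13,200 = $64,890
Attorney fees: 20% of $64,890 = $12,978
Total award: $64,890 + $12,978 = $77,868

$77,868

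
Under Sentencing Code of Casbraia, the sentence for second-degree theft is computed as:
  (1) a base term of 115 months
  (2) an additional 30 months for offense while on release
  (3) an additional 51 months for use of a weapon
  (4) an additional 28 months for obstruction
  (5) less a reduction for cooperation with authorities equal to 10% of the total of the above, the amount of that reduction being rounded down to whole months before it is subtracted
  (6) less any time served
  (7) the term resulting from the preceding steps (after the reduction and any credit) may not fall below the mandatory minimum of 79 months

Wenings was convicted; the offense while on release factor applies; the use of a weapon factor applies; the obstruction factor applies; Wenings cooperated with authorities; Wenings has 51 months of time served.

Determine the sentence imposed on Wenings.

Sentence: 151 months

Offense while on release enhancement: +30 months
Use of a weapon enhancement: +51 months
Obstruction enhancement: +28 months
Adjusted term: 115 months + 30 months + 51 months + 28 months = 224 months
Cooperation with authorities reduction: 10% of 224 months = 22 months (rounded down)
After reduction: 224 − 22 = 202 months
Less time served: 202 months − 51 months = 151 months
Minimum 79 months: 151 months meets the minimum, no increase.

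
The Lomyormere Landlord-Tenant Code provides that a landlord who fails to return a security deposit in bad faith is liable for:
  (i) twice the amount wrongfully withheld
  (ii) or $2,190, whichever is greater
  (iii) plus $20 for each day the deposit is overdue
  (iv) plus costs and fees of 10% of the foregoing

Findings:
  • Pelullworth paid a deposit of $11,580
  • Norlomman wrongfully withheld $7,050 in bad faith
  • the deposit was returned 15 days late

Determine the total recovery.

$15,840

Doubled: 2 × $7,050 = $14,100
Minimum $2,190: $14,100 meets the minimum, no increase.
Late-return penalty: 15 × $20 = $300
Damages plus late penalty: $14,100 + $300 = $14,400
Costs and fees: 10% of $14,400 = $1,440
Total recovery: $14,400 + $1,440 = $15,840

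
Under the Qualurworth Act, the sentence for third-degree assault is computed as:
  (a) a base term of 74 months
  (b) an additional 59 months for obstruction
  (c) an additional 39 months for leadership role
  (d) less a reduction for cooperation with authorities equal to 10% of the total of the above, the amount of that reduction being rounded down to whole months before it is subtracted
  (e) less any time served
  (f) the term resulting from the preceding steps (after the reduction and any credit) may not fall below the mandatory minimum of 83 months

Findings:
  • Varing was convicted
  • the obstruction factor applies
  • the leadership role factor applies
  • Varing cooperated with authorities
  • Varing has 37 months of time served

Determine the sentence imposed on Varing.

118 months

Obstruction enhancement: +59 months
Leadership role enhancement: +39 months
Adjusted term: 74 months + 59 months + 39 months = 172 months
Cooperation with authorities reduction: 10% of 172 months = 17 months (rounded down)
After reduction: 172 − 17 = 155 months
Less time served: 155 months − 37 months = 118 months
Minimum 83 months: 118 months meets the minimum, no increase.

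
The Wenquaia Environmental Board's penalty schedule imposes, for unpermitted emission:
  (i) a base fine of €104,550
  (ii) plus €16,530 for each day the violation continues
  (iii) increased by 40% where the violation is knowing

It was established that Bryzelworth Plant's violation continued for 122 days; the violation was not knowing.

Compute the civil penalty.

Per-day component: 122 × €16,530 = €2,016,660
Base plus per-day: €104,550 + €2,016,660 = €2,121,210
The violation was not knowing: no 40% increase.

€2,121,210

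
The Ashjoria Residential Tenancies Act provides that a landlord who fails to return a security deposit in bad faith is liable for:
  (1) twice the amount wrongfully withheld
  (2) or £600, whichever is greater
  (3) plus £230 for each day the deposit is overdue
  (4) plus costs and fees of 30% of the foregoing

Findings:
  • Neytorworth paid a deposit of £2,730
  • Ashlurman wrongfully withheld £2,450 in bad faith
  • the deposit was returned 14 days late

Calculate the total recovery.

Doubled: 2 × £2,450 = £4,900
Minimum £600: £4,900 meets the minimum, no increase.
Late-return penalty: 14 × £230 = £3,220
Damages plus late penalty: £4,900 + £3,220 = £8,120
Costs and fees: 30% of £8,120 = £2,436
Total recovery: £8,120 + £2,436 = £10,556

£10,556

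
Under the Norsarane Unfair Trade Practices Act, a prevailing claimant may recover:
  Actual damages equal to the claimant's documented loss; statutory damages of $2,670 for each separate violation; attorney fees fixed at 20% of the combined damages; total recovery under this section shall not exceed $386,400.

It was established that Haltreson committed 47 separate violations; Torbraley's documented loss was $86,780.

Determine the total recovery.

Statutory damages: 47 × $2,670 = $125,490
Combined damages: $86,780 + $125,490 = $212,270
Attorney fees: 20% of $212,270 = $42,454
Total before cap: $212,270 + $42,454 = $254,724
Cap at $386,400: $254,724 is within the cap, no reduction.

$254,724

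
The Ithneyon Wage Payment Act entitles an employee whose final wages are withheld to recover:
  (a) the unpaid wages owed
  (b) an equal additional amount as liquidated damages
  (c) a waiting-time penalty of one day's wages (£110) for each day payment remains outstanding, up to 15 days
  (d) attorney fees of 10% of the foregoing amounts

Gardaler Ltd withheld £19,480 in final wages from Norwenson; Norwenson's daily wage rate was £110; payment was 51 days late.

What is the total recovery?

£44,671

Liquidated damages (equal amount): £19,480
Penalty days: min(51, 15) = 15
Waiting-time penalty: 15 × £110 = £1,650
Subtotal: £19,480 + £19,480 + £1,650 = £40,610
Attorney fees: 10% of £40,610 = £4,061
Total award: £40,610 + £4,061 = £44,671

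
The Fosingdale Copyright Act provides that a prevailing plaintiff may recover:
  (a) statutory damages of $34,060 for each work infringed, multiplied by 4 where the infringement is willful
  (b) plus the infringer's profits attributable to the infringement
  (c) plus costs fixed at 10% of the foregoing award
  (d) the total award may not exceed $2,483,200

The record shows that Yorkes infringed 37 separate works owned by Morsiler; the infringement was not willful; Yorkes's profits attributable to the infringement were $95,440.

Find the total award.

$1,491,226

Statutory damages: 37 × $34,060 = $1,260,220
Infringement not willful: no ×4 enhancement.
Combined award: $1,260,220 + $95,440 = $1,355,660
Costs: 10% of $1,355,660 = $135,566
Award plus costs: $1,355,660 + $135,566 = $1,491,226
Cap at $2,483,200: $1,491,226 is within the cap, no reduction.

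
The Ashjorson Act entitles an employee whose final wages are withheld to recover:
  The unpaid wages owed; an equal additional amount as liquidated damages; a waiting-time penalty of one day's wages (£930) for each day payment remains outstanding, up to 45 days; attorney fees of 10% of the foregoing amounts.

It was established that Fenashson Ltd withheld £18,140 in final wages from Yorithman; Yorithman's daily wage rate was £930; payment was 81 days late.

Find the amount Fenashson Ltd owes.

Liquidated damages (equal amount): £18,140
Penalty days: min(81, 45) = 45
Waiting-time penalty: 45 × £930 = £41,850
Subtotal: £18,140 + £18,140 + £41,850 = £78,130
Attorney fees: 10% of £78,130 = £7,813
Total award: £78,130 + £7,813 = £85,943

£85,943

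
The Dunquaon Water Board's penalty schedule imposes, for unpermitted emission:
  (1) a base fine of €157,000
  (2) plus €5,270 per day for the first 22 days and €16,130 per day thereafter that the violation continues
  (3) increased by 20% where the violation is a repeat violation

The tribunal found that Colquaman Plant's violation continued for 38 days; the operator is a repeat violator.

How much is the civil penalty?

First 22 days: 22 × €5,270 = €115,940
Remaining days: (38 − 22) × €16,130 = €258,080
Per-day component: €115,940 + €258,080 = €374,020
Base plus per-day: €157,000 + €374,020 = €531,020
Enhancement: 20% of €531,020 = €106,204
Enhanced fine: €531,020 + €106,204 = €637,224

€637,224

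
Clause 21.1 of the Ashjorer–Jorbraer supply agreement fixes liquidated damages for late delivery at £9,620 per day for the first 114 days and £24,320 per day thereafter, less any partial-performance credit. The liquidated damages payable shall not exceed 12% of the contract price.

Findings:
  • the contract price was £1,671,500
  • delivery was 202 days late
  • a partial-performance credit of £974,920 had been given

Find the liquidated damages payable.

First 114 days: 114 × £9,620 = £1,096,680
Remaining days: (202 − 114) × £24,320 = £2,140,160
Accrued per-day damages: £1,096,680 + £2,140,160 = £3,236,840
Less partial-performance credit: £3,236,840 − £974,920 = £2,261,920
Cap: 12% of £1,671,500 = £200,580
Cap at £200,580: £2,261,920 exceeds the cap → £200,580

Liquidated damages: £200,580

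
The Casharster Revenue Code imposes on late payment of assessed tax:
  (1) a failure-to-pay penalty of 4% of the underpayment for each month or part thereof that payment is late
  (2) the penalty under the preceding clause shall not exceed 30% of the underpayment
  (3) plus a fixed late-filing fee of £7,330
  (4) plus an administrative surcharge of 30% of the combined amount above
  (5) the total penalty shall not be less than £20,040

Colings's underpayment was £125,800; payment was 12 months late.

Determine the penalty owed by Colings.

£58,591

Accrued rate: 4% × 12 = 48%, capped at 30% → 30%
Failure-to-pay penalty: 30% of £125,800 = £37,740
Penalty before surcharge: £37,740 + £7,330 = £45,070
Administrative surcharge: 30% of £45,070 = £13,521
Total penalty: £45,070 + £13,521 = £58,591
Minimum £20,040: £58,591 meets the minimum, no increase.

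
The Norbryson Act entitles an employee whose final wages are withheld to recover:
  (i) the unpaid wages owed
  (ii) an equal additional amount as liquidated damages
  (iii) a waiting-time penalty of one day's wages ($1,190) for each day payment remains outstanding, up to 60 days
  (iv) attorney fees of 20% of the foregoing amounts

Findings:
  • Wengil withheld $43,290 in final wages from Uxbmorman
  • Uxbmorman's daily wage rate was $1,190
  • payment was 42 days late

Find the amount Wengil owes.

Liquidated damages (equal amount): $43,290
Penalty days: min(42, 60) = 42
Waiting-time penalty: 42 × $1,190 = $49,980
Subtotal: $43,290 + $43,290 + $49,980 = $136,560
Attorney fees: 20% of $136,560 = $27,312
Total award: $136,560 + $27,312 = $163,872

$163,872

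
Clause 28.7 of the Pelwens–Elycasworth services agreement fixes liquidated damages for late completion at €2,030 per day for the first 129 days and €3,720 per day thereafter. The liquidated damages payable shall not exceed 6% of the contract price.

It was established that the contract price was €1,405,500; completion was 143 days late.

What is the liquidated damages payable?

First 129 days: 129 × €2,030 = €261,870
Remaining days: (143 − 129) × €3,720 = €52,080
Accrued per-day damages: €261,870 + €52,080 = €313,950
Cap: 6% of €1,405,500 = €84,330
Cap at €84,330: €313,950 exceeds the cap → €84,330

Liquidated damages: €84,330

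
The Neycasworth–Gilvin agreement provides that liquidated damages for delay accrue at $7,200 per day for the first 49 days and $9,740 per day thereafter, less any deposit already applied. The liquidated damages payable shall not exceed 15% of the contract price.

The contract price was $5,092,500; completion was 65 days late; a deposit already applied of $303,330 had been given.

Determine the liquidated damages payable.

$205,310

First 49 days: 49 × $7,200 = $352,800
Remaining days: (65 − 49) × $9,740 = $155,840
Accrued per-day damages: $352,800 + $155,840 = $508,640
Less deposit already applied: $508,640 − $303,330 = $205,310
Cap: 15% of $5,092,500 = $763,875
Cap at $763,875: $205,310 is within the cap, no reduction.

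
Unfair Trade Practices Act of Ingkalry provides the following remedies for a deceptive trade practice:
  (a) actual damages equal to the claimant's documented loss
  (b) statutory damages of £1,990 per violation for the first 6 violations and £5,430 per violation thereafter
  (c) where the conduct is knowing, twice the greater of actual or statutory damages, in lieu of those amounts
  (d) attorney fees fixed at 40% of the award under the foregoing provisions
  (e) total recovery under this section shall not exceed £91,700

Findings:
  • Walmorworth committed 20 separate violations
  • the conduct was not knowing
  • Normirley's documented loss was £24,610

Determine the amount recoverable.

£91,700

First 6 violations: 6 × £1,990 = £11,940
Remaining violations: (20 − 6) × £5,430 = £76,020
Statutory damages: £11,940 + £76,020 = £87,960
Conduct not knowing: the in-lieu enhancement does not apply.
Actual plus statutory damages: £24,610 + £87,960 = £112,570
Attorney fees: 40% of £112,570 = £45,028
Total before cap: £112,570 + £45,028 = £157,598
Cap at £91,700: £157,598 exceeds the cap → £91,700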